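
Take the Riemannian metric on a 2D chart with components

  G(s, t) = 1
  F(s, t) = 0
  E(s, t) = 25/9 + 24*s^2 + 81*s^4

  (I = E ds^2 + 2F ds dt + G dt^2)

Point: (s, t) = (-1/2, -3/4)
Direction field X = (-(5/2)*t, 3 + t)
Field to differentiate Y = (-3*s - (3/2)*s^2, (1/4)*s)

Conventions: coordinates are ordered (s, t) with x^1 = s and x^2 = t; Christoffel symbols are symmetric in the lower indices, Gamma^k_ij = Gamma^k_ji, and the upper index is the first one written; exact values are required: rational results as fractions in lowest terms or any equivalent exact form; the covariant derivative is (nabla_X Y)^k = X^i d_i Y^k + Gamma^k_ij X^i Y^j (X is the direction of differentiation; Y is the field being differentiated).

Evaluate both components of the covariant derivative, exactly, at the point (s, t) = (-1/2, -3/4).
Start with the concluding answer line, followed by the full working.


Answer: (nabla_X Y)^s = -61605/7972, (nabla_X Y)^t = 15/32

E = 1993/144, F = 0, G = 1 at the point
E_s = -129/2, E_t = 0, F_s = 0, F_t = 0, G_s = 0, G_t = 0
EG - F^2 = 1993/144;  g^inv = (144/1993) * [[1, 0], [0, 1993/144]]
first-kind symbols [ij,l] = (1/2)(d_i g_jl + d_j g_il - d_l g_ij): [ss,s] = E_s/2 = -129/4, [ss,t] = F_s - E_t/2 = 0, [st,s] = E_t/2 = 0, [st,t] = G_s/2 = 0, [tt,s] = F_t - G_s/2 = 0, [tt,t] = G_t/2 = 0
Gamma^s_ij = (G*[ij,s] - F*[ij,t])/(EG - F^2), Gamma^t_ij = (E*[ij,t] - F*[ij,s])/(EG - F^2)
Gamma_sss = -4644/1993, Gamma_sst = 0, Gamma_stt = 0, Gamma_tss = 0, Gamma_tst = 0, Gamma_ttt = 0
X = (15/8, 9/4), Y = (9/8, -1/8) at the point


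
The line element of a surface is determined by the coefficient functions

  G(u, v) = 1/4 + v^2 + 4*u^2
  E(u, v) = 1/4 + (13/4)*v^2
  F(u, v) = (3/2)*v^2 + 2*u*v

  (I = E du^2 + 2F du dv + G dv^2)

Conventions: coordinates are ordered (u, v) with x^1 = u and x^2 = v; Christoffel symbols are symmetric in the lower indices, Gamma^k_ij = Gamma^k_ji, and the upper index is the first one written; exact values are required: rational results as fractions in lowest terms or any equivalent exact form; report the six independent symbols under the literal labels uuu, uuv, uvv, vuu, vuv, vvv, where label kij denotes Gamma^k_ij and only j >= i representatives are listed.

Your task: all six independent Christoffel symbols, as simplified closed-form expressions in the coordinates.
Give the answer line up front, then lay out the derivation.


Answer: Gamma_uuu = (40*u*v^2 + 30*v^3)/(144*u^2*v^2 + 16*u^2 - 96*u*v^3 + 16*v^4 + 17*v^2 + 1), Gamma_uuv = (80*u^2*v - 96*u*v^2 + 52*v^3 + 13*v)/(144*u^2*v^2 + 16*u^2 - 96*u*v^3 + 16*v^4 + 17*v^2 + 1), Gamma_uvv = (-128*u^3 + 192*u^2*v - 64*u*v^2 - 8*u + 24*v^3 + 12*v)/(144*u^2*v^2 + 16*u^2 - 96*u*v^3 + 16*v^4 + 17*v^2 + 1), Gamma_vuu = (-65*v^3 - 5*v)/(144*u^2*v^2 + 16*u^2 - 96*u*v^3 + 16*v^4 + 17*v^2 + 1), Gamma_vuv = (104*u*v^2 + 16*u - 78*v^3)/(144*u^2*v^2 + 16*u^2 - 96*u*v^3 + 16*v^4 + 17*v^2 + 1), Gamma_vvv = (64*u^2*v - 48*u*v^2 - 20*v^3 + 4*v)/(144*u^2*v^2 + 16*u^2 - 96*u*v^3 + 16*v^4 + 17*v^2 + 1)

E = 1/4 + (13/4)*v^2; F = (3/2)*v^2 + 2*u*v; G = 1/4 + v^2 + 4*u^2
Gamma^k_ij = (1/2) g^{kl} (d_i g_jl + d_j g_il - d_l g_ij), with g^inv = (1/(EG-F^2)) [[G, -F], [-F, E]]
first partials: E_u = 0, E_v = (13/2)*v, F_u = 2*v, F_v = 3*v + 2*u, G_u = 8*u, G_v = 2*v
D = EG - F^2 = 1/16 + (17/16)*v^2 + u^2 + v^4 - 6*u*v^3 + 9*u^2*v^2
expanded: Gamma^u_uu = (G E_u - 2F F_u + F E_v)/(2D), Gamma^u_uv = (G E_v - F G_u)/(2D), Gamma^u_vv = (2G F_v - G G_u - F G_v)/(2D), Gamma^v_uu = (2E F_u - E E_v - F E_u)/(2D), Gamma^v_uv = (E G_u - F E_v)/(2D), Gamma^v_vv = (E G_v - 2F F_v + F G_u)/(2D); substitute and cancel common factors


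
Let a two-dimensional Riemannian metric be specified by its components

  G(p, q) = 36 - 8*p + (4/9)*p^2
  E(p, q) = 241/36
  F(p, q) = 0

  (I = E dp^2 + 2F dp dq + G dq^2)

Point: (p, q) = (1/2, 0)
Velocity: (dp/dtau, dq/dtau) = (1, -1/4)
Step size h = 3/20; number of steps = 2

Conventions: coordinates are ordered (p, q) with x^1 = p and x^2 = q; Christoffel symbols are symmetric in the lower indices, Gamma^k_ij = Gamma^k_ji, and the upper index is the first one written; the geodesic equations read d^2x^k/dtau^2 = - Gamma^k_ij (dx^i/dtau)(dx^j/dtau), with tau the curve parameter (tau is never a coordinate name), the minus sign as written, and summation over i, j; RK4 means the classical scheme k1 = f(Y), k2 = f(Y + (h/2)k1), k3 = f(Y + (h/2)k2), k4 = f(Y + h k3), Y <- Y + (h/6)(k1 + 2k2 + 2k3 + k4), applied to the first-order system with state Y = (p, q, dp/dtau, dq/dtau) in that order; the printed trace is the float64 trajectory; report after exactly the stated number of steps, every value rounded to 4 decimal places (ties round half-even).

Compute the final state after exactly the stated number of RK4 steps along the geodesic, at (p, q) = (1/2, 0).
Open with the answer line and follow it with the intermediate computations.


Answer: p = 0.7984, q = -0.0777, dp/dtau = 0.9888, dq/dtau = -0.2685

f(Y) = (dp/dtau, dq/dtau, -Gamma^p_ij Y'^i Y'^j, -Gamma^q_ij Y'^i Y'^j) with the Gammas evaluated at the stage position; h = 0.150000; intermediate values shown to 6 dp
step 0: p = 0.5000, q = 0.0000, dp/dtau = 1.0000, dq/dtau = -0.2500
step 1:
  k1: at (p, q) = (0.500000, 0.000000), (dp/dtau, dq/dtau) = (1.000000, -0.250000); Gamma_ppp = 0.000000, Gamma_ppq = 0.000000, Gamma_pqq = 0.564315, Gamma_qpp = 0.000000, Gamma_qpq = -0.117647, Gamma_qqq = 0.000000; k1 = (1.000000, -0.250000, -0.035270, -0.058824)
  k2: at (p, q) = (0.575000, -0.018750), (dp/dtau, dq/dtau) = (0.997355, -0.254412); Gamma_ppp = 0.000000, Gamma_ppq = 0.000000, Gamma_pqq = 0.559336, Gamma_qpp = 0.000000, Gamma_qpq = -0.118694, Gamma_qqq = 0.000000; k2 = (0.997355, -0.254412, -0.036203, -0.060235)
  k3: at (p, q) = (0.574802, -0.019081), (dp/dtau, dq/dtau) = (0.997285, -0.254518); Gamma_ppp = 0.000000, Gamma_ppq = 0.000000, Gamma_pqq = 0.559349, Gamma_qpp = 0.000000, Gamma_qpq = -0.118692, Gamma_qqq = 0.000000; k3 = (0.997285, -0.254518, -0.036234, -0.060254)
  k4: at (p, q) = (0.649593, -0.038178), (dp/dtau, dq/dtau) = (0.994565, -0.259038); Gamma_ppp = 0.000000, Gamma_ppq = 0.000000, Gamma_pqq = 0.554384, Gamma_qpp = 0.000000, Gamma_qpq = -0.119755, Gamma_qqq = 0.000000; k4 = (0.994565, -0.259038, -0.037200, -0.061705)
  Y <- Y + (h/6)(k1 + 2k2 + 2k3 + k4): p = 0.6496, q = -0.0382, dp/dtau = 0.9946, dq/dtau = -0.2590
step 2:
  k1: at (p, q) = (0.649596, -0.038172), (dp/dtau, dq/dtau) = (0.994566, -0.259038); Gamma_ppp = 0.000000, Gamma_ppq = 0.000000, Gamma_pqq = 0.554384, Gamma_qpp = 0.000000, Gamma_qpq = -0.119755, Gamma_qqq = 0.000000; k1 = (0.994566, -0.259038, -0.037199, -0.061705)
  k2: at (p, q) = (0.724189, -0.057600), (dp/dtau, dq/dtau) = (0.991776, -0.263666); Gamma_ppp = 0.000000, Gamma_ppq = 0.000000, Gamma_pqq = 0.549431, Gamma_qpp = 0.000000, Gamma_qpq = -0.120834, Gamma_qqq = 0.000000; k2 = (0.991776, -0.263666, -0.038196, -0.063196)
  k3: at (p, q) = (0.723979, -0.057947), (dp/dtau, dq/dtau) = (0.991702, -0.263777); Gamma_ppp = 0.000000, Gamma_ppq = 0.000000, Gamma_pqq = 0.549445, Gamma_qpp = 0.000000, Gamma_qpq = -0.120831, Gamma_qqq = 0.000000; k3 = (0.991702, -0.263777, -0.038230, -0.063216)
  k4: at (p, q) = (0.798351, -0.077739), (dp/dtau, dq/dtau) = (0.988832, -0.268520); Gamma_ppp = 0.000000, Gamma_ppq = 0.000000, Gamma_pqq = 0.544508, Gamma_qpp = 0.000000, Gamma_qpq = -0.121927, Gamma_qqq = 0.000000; k4 = (0.988832, -0.268520, -0.039261, -0.064748)
  Y <- Y + (h/6)(k1 + 2k2 + 2k3 + k4): p = 0.7984, q = -0.0777, dp/dtau = 0.9888, dq/dtau = -0.2685


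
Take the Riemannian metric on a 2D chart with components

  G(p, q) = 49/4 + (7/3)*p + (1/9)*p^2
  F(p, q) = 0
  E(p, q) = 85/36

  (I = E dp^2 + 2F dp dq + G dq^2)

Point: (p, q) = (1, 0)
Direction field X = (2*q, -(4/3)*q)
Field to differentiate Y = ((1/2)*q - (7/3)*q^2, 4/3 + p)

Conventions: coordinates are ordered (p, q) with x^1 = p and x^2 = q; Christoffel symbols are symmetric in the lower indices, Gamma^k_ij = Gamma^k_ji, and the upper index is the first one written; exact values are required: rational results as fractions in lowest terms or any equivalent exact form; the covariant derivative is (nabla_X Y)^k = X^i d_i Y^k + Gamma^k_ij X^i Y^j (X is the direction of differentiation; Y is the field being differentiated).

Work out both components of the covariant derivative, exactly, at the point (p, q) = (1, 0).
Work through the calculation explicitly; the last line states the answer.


E = 85/36, F = 0, G = 529/36 at the point
E_p = 0, E_q = 0, F_p = 0, F_q = 0, G_p = 23/9, G_q = 0
EG - F^2 = 44965/1296;  g^inv = (1296/44965) * [[529/36, 0], [0, 85/36]]
first-kind symbols [ij,l] = (1/2)(d_i g_jl + d_j g_il - d_l g_ij): [pp,p] = E_p/2 = 0, [pp,q] = F_p - E_q/2 = 0, [pq,p] = E_q/2 = 0, [pq,q] = G_p/2 = 23/18, [qq,p] = F_q - G_p/2 = -23/18, [qq,q] = G_q/2 = 0
Gamma^p_ij = (G*[ij,p] - F*[ij,q])/(EG - F^2), Gamma^q_ij = (E*[ij,q] - F*[ij,p])/(EG - F^2)
Gamma_ppp = 0, Gamma_ppq = 0, Gamma_pqq = -46/85, Gamma_qpp = 0, Gamma_qpq = 2/23, Gamma_qqq = 0
X = (0, 0), Y = (0, 7/3) at the point

Answer: (nabla_X Y)^p = 0, (nabla_X Y)^q = 0


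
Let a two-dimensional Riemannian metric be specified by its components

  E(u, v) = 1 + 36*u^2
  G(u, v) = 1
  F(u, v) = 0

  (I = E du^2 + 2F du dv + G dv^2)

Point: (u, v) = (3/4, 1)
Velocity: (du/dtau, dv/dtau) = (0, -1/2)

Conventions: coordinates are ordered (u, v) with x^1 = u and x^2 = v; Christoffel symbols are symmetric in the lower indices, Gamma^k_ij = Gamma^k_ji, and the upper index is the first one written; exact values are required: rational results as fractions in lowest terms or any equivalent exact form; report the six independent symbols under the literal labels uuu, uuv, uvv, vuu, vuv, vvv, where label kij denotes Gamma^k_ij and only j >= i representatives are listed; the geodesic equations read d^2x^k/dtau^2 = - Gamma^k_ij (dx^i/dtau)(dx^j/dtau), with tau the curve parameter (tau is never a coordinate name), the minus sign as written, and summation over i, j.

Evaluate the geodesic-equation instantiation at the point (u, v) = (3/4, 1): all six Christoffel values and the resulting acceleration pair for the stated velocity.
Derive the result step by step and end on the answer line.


E = 85/4, F = 0, G = 1 at the point
E_u = 54, E_v = 0, F_u = 0, F_v = 0, G_u = 0, G_v = 0
EG - F^2 = 85/4;  g^inv = (4/85) * [[1, 0], [0, 85/4]]
first-kind symbols [ij,l] = (1/2)(d_i g_jl + d_j g_il - d_l g_ij): [uu,u] = E_u/2 = 27, [uu,v] = F_u - E_v/2 = 0, [uv,u] = E_v/2 = 0, [uv,v] = G_u/2 = 0, [vv,u] = F_v - G_u/2 = 0, [vv,v] = G_v/2 = 0
Gamma^u_ij = (G*[ij,u] - F*[ij,v])/(EG - F^2), Gamma^v_ij = (E*[ij,v] - F*[ij,u])/(EG - F^2)
Gamma_uuu = 108/85, Gamma_uuv = 0, Gamma_uvv = 0, Gamma_vuu = 0, Gamma_vuv = 0, Gamma_vvv = 0
d^2u/dtau^2 = -(Gamma_uuu*(0)^2 + 2*Gamma_uuv*(0)*(-1/2) + Gamma_uvv*(-1/2)^2) = 0
d^2v/dtau^2 = -(Gamma_vuu*(0)^2 + 2*Gamma_vuv*(0)*(-1/2) + Gamma_vvv*(-1/2)^2) = 0

Answer: Gamma_uuu = 108/85, Gamma_uuv = 0, Gamma_uvv = 0, Gamma_vuu = 0, Gamma_vuv = 0, Gamma_vvv = 0; accelerations (d^2u/dtau^2, d^2v/dtau^2) = (0, 0)


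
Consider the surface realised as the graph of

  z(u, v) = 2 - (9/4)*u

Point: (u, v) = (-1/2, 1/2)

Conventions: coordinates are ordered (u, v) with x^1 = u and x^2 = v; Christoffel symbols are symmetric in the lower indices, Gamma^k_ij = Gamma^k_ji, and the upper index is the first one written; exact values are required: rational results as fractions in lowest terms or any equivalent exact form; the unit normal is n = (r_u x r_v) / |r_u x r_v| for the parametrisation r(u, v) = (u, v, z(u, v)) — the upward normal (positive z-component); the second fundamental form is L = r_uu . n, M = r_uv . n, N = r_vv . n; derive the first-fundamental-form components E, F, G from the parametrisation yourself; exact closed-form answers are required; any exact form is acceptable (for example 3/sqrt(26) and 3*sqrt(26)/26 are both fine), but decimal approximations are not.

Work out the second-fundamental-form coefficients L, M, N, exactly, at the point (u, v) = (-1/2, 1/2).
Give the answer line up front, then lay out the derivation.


Answer: L = 0, M = 0, N = 0

z_u = -9/4, z_v = 0, z_uu = 0, z_uv = 0, z_vv = 0
E = 97/16, F = 0, G = 1; answer radicand W^2 = 97/16
unnormalised second-form numerators: l = 0, m = 0, n = 0; L = l/sqrt(97/16), and similarly M = m/sqrt(W^2), N = n/sqrt(W^2)


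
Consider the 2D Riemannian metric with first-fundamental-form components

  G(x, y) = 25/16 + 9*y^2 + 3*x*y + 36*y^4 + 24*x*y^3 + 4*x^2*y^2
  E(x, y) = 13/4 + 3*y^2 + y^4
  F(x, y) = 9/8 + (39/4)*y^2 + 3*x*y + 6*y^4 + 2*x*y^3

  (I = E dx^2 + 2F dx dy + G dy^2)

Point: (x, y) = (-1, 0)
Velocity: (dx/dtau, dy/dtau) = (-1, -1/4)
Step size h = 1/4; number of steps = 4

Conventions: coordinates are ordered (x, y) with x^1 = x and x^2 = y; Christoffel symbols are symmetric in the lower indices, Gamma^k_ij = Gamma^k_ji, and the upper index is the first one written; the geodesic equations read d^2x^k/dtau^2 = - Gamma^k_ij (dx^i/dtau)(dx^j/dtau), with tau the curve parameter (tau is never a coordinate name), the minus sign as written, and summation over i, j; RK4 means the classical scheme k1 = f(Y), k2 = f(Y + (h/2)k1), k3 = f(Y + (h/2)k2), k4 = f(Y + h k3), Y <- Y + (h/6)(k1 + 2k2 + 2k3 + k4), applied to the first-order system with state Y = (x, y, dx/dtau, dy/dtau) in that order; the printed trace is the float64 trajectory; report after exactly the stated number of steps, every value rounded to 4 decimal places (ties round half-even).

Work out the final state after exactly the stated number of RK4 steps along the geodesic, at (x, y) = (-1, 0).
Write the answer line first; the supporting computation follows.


Answer: x = -1.9571, y = -0.2196, dx/dtau = -0.9110, dy/dtau = -0.1768

f(Y) = (dx/dtau, dy/dtau, -Gamma^x_ij Y'^i Y'^j, -Gamma^y_ij Y'^i Y'^j) with the Gammas evaluated at the stage position; h = 0.250000; intermediate values shown to 6 dp
step 0: x = -1.0000, y = 0.0000, dx/dtau = -1.0000, dy/dtau = -0.2500
step 1:
  k1: at (x, y) = (-1.000000, 0.000000), (dx/dtau, dy/dtau) = (-1.000000, -0.250000); Gamma_xxx = 0.000000, Gamma_xxy = 0.000000, Gamma_xyy = -0.786885, Gamma_yxx = 0.000000, Gamma_yxy = 0.000000, Gamma_yyy = -0.393443; k1 = (-1.000000, -0.250000, 0.049180, 0.024590)
  k2: at (x, y) = (-1.125000, -0.031250), (dx/dtau, dy/dtau) = (-0.993852, -0.246926); Gamma_xxx = 0.000000, Gamma_xxy = -0.023837, Gamma_xyy = -1.001162, Gamma_yxx = 0.000000, Gamma_yxy = -0.013121, Gamma_yyy = -0.551062; k2 = (-0.993852, -0.246926, 0.072743, 0.040039)
  k3: at (x, y) = (-1.124232, -0.030866), (dx/dtau, dy/dtau) = (-0.990907, -0.244995); Gamma_xxx = 0.000000, Gamma_xxy = -0.023555, Gamma_xyy = -0.999262, Gamma_yxx = 0.000000, Gamma_yxy = -0.012949, Gamma_yyy = -0.549323; k3 = (-0.990907, -0.244995, 0.071415, 0.039259)
  k4: at (x, y) = (-1.247727, -0.061249), (dx/dtau, dy/dtau) = (-0.982146, -0.240185); Gamma_xxx = 0.000000, Gamma_xxy = -0.044737, Gamma_xyy = -1.179775, Gamma_yxx = 0.000000, Gamma_yxy = -0.027529, Gamma_yyy = -0.725989; k4 = (-0.982146, -0.240185, 0.089167, 0.054870)
  Y <- Y + (h/6)(k1 + 2k2 + 2k3 + k4): x = -1.2480, y = -0.0614, dx/dtau = -0.9822, dy/dtau = -0.2401
step 2:
  k1: at (x, y) = (-1.247986, -0.061418), (dx/dtau, dy/dtau) = (-0.982222, -0.240081); Gamma_xxx = 0.000000, Gamma_xxy = -0.044849, Gamma_xyy = -1.180397, Gamma_yxx = 0.000000, Gamma_yxy = -0.027615, Gamma_yyy = -0.726816; k1 = (-0.982222, -0.240081, 0.089189, 0.054917)
  k2: at (x, y) = (-1.370764, -0.091428), (dx/dtau, dy/dtau) = (-0.971074, -0.233216); Gamma_xxx = 0.000000, Gamma_xxy = -0.062980, Gamma_xyy = -1.322135, Gamma_yxx = 0.000000, Gamma_yxy = -0.043876, Gamma_yyy = -0.921073; k2 = (-0.971074, -0.233216, 0.100437, 0.069970)
  k3: at (x, y) = (-1.369370, -0.090570), (dx/dtau, dy/dtau) = (-0.969668, -0.231335); Gamma_xxx = 0.000000, Gamma_xxy = -0.062496, Gamma_xyy = -1.319874, Gamma_yxx = 0.000000, Gamma_yxy = -0.043396, Gamma_yyy = -0.916493; k3 = (-0.969668, -0.231335, 0.098672, 0.068516)
  k4: at (x, y) = (-1.490403, -0.119252), (dx/dtau, dy/dtau) = (-0.957554, -0.222952); Gamma_xxx = 0.000000, Gamma_xxy = -0.076663, Gamma_xyy = -1.418105, Gamma_yxx = 0.000000, Gamma_yxy = -0.060288, Gamma_yyy = -1.115205; k4 = (-0.957554, -0.222952, 0.103224, 0.081176)
  Y <- Y + (h/6)(k1 + 2k2 + 2k3 + k4): x = -1.4905, y = -0.1194, dx/dtau = -0.9576, dy/dtau = -0.2229
step 3:
  k1: at (x, y) = (-1.490539, -0.119423), (dx/dtau, dy/dtau) = (-0.957613, -0.222870); Gamma_xxx = 0.000000, Gamma_xxy = -0.076743, Gamma_xyy = -1.418289, Gamma_yxx = 0.000000, Gamma_yxy = -0.060389, Gamma_yyy = -1.116060; k1 = (-0.957613, -0.222870, 0.103205, 0.081213)
  k2: at (x, y) = (-1.610240, -0.147282), (dx/dtau, dy/dtau) = (-0.944712, -0.212718); Gamma_xxx = 0.000000, Gamma_xxy = -0.087034, Gamma_xyy = -1.473746, Gamma_yxx = 0.000000, Gamma_yxy = -0.077470, Gamma_yyy = -1.311794; k2 = (-0.944712, -0.212718, 0.101666, 0.090494)
  k3: at (x, y) = (-1.608628, -0.146013), (dx/dtau, dy/dtau) = (-0.944905, -0.211558); Gamma_xxx = 0.000000, Gamma_xxy = -0.086590, Gamma_xyy = -1.473508, Gamma_yxx = 0.000000, Gamma_yxy = -0.076707, Gamma_yyy = -1.305327; k3 = (-0.944905, -0.211558, 0.100569, 0.089090)
  k4: at (x, y) = (-1.726765, -0.172313), (dx/dtau, dy/dtau) = (-0.932471, -0.200597); Gamma_xxx = 0.000000, Gamma_xxy = -0.093136, Gamma_xyy = -1.492146, Gamma_yxx = 0.000000, Gamma_yxy = -0.092743, Gamma_yyy = -1.485852; k4 = (-0.932471, -0.200597, 0.094885, 0.094485)
  Y <- Y + (h/6)(k1 + 2k2 + 2k3 + k4): x = -1.7268, y = -0.1724, dx/dtau = -0.9325, dy/dtau = -0.2006
step 4:
  k1: at (x, y) = (-1.726760, -0.172424), (dx/dtau, dy/dtau) = (-0.932506, -0.200584); Gamma_xxx = 0.000000, Gamma_xxy = -0.093166, Gamma_xyy = -1.492019, Gamma_yxx = 0.000000, Gamma_yxy = -0.092808, Gamma_yyy = -1.486285; k1 = (-0.932506, -0.200584, 0.094882, 0.094518)
  k2: at (x, y) = (-1.843323, -0.197497), (dx/dtau, dy/dtau) = (-0.920646, -0.188769); Gamma_xxx = 0.000000, Gamma_xxy = -0.096493, Gamma_xyy = -1.479564, Gamma_yxx = 0.000000, Gamma_yxy = -0.107348, Gamma_yyy = -1.646005; k2 = (-0.920646, -0.188769, 0.086261, 0.095965)
  k3: at (x, y) = (-1.841841, -0.196020), (dx/dtau, dy/dtau) = (-0.921723, -0.188588); Gamma_xxx = 0.000000, Gamma_xxy = -0.096259, Gamma_xyy = -1.482015, Gamma_yxx = 0.000000, Gamma_yxy = -0.106533, Gamma_yyy = -1.640192; k3 = (-0.921723, -0.188588, 0.086173, 0.095371)
  k4: at (x, y) = (-1.957191, -0.219571), (dx/dtau, dy/dtau) = (-0.910963, -0.176741); Gamma_xxx = 0.000000, Gamma_xxy = -0.097096, Gamma_xyy = -1.448053, Gamma_yxx = 0.000000, Gamma_yxy = -0.119080, Gamma_yyy = -1.775920; k4 = (-0.910963, -0.176741, 0.076499, 0.093820)
  Y <- Y + (h/6)(k1 + 2k2 + 2k3 + k4): x = -1.9571, y = -0.2196, dx/dtau = -0.9110, dy/dtau = -0.1768


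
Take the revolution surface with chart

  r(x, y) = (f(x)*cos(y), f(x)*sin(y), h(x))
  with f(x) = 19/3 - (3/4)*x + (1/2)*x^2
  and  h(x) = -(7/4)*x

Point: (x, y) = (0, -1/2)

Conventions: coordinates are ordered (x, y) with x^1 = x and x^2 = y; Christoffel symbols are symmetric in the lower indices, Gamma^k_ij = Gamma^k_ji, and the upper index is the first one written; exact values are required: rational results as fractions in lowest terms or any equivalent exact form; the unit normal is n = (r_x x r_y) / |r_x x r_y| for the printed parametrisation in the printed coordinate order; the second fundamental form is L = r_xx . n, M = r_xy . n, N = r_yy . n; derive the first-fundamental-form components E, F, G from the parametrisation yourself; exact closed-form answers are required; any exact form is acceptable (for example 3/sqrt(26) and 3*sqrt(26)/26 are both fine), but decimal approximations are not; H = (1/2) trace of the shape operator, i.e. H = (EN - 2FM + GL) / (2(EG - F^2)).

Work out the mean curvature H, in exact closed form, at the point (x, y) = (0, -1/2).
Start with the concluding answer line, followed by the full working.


Answer: H = 455*sqrt(58)/63916

f = 19/3, f' = -3/4, f'' = 1, h' = -7/4, h'' = 0
E = 29/8, F = 0, G = 361/9; answer radicand W^2 = 29/8
unnormalised second-form numerators: l = 7/4, m = 0, n = -133/12; L = l/sqrt(29/8), and similarly M = m/sqrt(W^2), N = n/sqrt(W^2)
H = (E*n - 2*F*m + G*l) / (2*(EG - F^2)*sqrt(W^2)); E*n - 2*F*m + G*l = 8645/288, EG - F^2 = 10469/72, so H = (455/4408)/sqrt(29/8)


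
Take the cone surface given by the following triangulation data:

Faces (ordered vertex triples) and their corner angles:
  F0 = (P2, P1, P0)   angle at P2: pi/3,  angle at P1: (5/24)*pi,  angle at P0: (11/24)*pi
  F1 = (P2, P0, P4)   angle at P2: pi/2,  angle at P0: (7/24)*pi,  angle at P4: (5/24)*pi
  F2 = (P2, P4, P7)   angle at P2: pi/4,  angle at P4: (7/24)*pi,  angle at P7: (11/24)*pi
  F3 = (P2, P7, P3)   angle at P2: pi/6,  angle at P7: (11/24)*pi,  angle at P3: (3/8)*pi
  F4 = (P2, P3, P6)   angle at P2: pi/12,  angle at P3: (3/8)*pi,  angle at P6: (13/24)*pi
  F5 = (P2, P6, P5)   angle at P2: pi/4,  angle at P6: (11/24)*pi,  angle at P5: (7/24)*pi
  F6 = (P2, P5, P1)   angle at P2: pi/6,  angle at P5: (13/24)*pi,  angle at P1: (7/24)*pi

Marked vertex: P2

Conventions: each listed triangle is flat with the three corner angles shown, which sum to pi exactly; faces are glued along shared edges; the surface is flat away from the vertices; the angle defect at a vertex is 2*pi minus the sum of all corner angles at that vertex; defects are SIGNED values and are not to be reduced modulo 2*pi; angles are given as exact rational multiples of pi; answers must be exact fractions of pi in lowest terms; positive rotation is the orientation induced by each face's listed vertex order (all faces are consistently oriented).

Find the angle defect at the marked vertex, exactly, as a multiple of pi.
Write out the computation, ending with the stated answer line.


Sum of corner angles at P2: (7/4)*pi
defect = 2*pi - (7/4)*pi

Answer: defect(P2) = pi/4


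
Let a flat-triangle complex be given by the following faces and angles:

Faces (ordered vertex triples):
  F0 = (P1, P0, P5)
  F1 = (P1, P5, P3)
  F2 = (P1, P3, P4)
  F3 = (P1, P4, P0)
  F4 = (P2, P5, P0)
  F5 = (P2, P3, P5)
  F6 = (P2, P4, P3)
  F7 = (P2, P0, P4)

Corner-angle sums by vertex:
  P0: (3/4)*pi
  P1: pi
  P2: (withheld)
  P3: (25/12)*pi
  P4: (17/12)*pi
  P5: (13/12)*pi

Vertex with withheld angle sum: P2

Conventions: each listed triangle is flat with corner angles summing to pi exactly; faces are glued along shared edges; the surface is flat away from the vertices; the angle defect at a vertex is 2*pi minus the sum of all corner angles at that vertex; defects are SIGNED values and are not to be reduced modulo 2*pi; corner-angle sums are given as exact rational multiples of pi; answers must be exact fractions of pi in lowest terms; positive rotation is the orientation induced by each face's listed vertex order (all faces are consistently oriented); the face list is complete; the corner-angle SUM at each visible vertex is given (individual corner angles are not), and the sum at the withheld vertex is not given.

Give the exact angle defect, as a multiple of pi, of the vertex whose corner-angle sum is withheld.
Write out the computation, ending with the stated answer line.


V = 6, E = 12, F = 8; chi = V - E + F = 2
Gauss-Bonnet: total defect = 2*pi*chi = 4*pi; visible defects sum to (11/3)*pi

Answer: defect(P2) = pi/3


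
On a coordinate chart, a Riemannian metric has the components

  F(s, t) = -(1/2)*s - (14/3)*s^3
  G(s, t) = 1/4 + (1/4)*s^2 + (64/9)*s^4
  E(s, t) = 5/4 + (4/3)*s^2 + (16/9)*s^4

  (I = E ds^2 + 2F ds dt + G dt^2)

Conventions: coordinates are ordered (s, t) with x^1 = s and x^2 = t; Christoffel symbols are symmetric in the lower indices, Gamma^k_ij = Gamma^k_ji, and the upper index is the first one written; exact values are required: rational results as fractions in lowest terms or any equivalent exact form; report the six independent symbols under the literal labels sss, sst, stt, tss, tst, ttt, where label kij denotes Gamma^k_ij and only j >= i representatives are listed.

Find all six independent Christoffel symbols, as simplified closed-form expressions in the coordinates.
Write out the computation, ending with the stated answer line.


E = 5/4 + (4/3)*s^2 + (16/9)*s^4; F = -(1/2)*s - (14/3)*s^3; G = 1/4 + (1/4)*s^2 + (64/9)*s^4
Gamma^k_ij = (1/2) g^{kl} (d_i g_jl + d_j g_il - d_l g_ij), with g^inv = (1/(EG-F^2)) [[G, -F], [-F, E]]
first partials: E_s = (8/3)*s + (64/9)*s^3, E_t = 0, F_s = -1/2 - 14*s^2, F_t = 0, G_s = (1/2)*s + (256/9)*s^3, G_t = 0
D = EG - F^2 = 5/16 + (19/48)*s^2 + 5*s^4 - (320/27)*s^6 + (1024/81)*s^8
expanded: Gamma^s_ss = (G E_s - 2F F_s + F E_t)/(2D), Gamma^s_st = (G E_t - F G_s)/(2D), Gamma^s_tt = (2G F_t - G G_s - F G_t)/(2D), Gamma^t_ss = (2E F_s - E E_t - F E_s)/(2D), Gamma^t_st = (E G_s - F E_t)/(2D), Gamma^t_tt = (E G_t - 2F F_t + F G_s)/(2D); substitute and cancel common factors

Answer: Gamma_sss = (32768*s^7 - 71232*s^5 - 10512*s^3 + 108*s)/(16384*s^8 - 15360*s^6 + 6480*s^4 + 513*s^2 + 405), Gamma_sst = (86016*s^6 + 10728*s^4 + 162*s^2)/(16384*s^8 - 15360*s^6 + 6480*s^4 + 513*s^2 + 405), Gamma_stt = (-131072*s^7 - 6912*s^5 - 4689*s^3 - 81*s)/(16384*s^8 - 15360*s^6 + 6480*s^4 + 513*s^2 + 405), Gamma_tss = (-10752*s^6 - 14976*s^4 - 22680*s^2 - 810)/(16384*s^8 - 15360*s^6 + 6480*s^4 + 513*s^2 + 405), Gamma_tst = (32768*s^7 + 25152*s^5 + 23472*s^3 + 405*s)/(16384*s^8 - 15360*s^6 + 6480*s^4 + 513*s^2 + 405), Gamma_ttt = (-86016*s^6 - 10728*s^4 - 162*s^2)/(16384*s^8 - 15360*s^6 + 6480*s^4 + 513*s^2 + 405)


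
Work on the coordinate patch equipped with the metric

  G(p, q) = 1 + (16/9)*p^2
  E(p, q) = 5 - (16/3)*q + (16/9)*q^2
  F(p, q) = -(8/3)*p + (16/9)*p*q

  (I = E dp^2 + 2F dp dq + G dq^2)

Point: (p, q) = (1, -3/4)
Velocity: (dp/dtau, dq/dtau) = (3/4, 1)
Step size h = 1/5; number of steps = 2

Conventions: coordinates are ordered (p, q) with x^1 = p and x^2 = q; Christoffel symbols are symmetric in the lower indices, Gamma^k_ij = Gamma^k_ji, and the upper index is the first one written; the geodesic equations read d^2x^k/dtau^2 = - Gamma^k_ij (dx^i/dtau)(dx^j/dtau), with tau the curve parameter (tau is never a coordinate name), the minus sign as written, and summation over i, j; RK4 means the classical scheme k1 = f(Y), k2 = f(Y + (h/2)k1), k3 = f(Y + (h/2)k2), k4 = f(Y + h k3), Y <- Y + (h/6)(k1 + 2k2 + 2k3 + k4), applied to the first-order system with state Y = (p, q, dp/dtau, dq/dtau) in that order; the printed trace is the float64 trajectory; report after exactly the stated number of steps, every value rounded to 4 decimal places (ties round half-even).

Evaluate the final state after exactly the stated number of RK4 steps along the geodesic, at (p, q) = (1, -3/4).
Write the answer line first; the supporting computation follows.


Answer: p = 1.3425, q = -0.3724, dp/dtau = 0.9647, dq/dtau = 0.8773

f(Y) = (dp/dtau, dq/dtau, -Gamma^p_ij Y'^i Y'^j, -Gamma^q_ij Y'^i Y'^j) with the Gammas evaluated at the stage position; h = 0.200000; intermediate values shown to 6 dp
step 0: p = 1.0000, q = -0.7500, dp/dtau = 0.7500, dq/dtau = 1.0000
step 1:
  k1: at (p, q) = (1.000000, -0.750000), (dp/dtau, dq/dtau) = (0.750000, 1.000000); Gamma_ppp = 0.000000, Gamma_ppq = -0.339623, Gamma_pqq = 0.000000, Gamma_qpp = 0.000000, Gamma_qpq = 0.150943, Gamma_qqq = 0.000000; k1 = (0.750000, 1.000000, 0.509434, -0.226415)
  k2: at (p, q) = (1.075000, -0.650000), (dp/dtau, dq/dtau) = (0.800943, 0.977358); Gamma_ppp = 0.000000, Gamma_ppq = -0.339083, Gamma_pqq = 0.000000, Gamma_qpp = 0.000000, Gamma_qpq = 0.169542, Gamma_qqq = 0.000000; k2 = (0.800943, 0.977358, 0.530875, -0.265437)
  k3: at (p, q) = (1.080094, -0.652264), (dp/dtau, dq/dtau) = (0.803087, 0.973456); Gamma_ppp = 0.000000, Gamma_ppq = -0.338335, Gamma_pqq = 0.000000, Gamma_qpp = 0.000000, Gamma_qpq = 0.169790, Gamma_qqq = 0.000000; k3 = (0.803087, 0.973456, 0.529000, -0.265474)
  k4: at (p, q) = (1.160617, -0.555309), (dp/dtau, dq/dtau) = (0.855800, 0.946905); Gamma_ppp = 0.000000, Gamma_ppq = -0.335078, Gamma_pqq = 0.000000, Gamma_qpp = 0.000000, Gamma_qpq = 0.189216, Gamma_qqq = 0.000000; k4 = (0.855800, 0.946905, 0.543068, -0.306667)
  Y <- Y + (h/6)(k1 + 2k2 + 2k3 + k4): p = 1.1605, q = -0.5550, dp/dtau = 0.8557, dq/dtau = 0.9468
step 2:
  k1: at (p, q) = (1.160462, -0.555049), (dp/dtau, dq/dtau) = (0.855742, 0.946837); Gamma_ppp = 0.000000, Gamma_ppq = -0.335113, Gamma_pqq = 0.000000, Gamma_qpp = 0.000000, Gamma_qpq = 0.189235, Gamma_qqq = 0.000000; k1 = (0.855742, 0.946837, 0.543050, -0.306654)
  k2: at (p, q) = (1.246036, -0.460365), (dp/dtau, dq/dtau) = (0.910047, 0.916171); Gamma_ppp = 0.000000, Gamma_ppq = -0.329023, Gamma_pqq = 0.000000, Gamma_qpp = 0.000000, Gamma_qpq = 0.209132, Gamma_qqq = 0.000000; k2 = (0.910047, 0.916171, 0.548652, -0.348731)
  k3: at (p, q) = (1.251467, -0.463432), (dp/dtau, dq/dtau) = (0.910607, 0.911963); Gamma_ppp = 0.000000, Gamma_ppq = -0.328128, Gamma_pqq = 0.000000, Gamma_qpp = 0.000000, Gamma_qpq = 0.209145, Gamma_qqq = 0.000000; k3 = (0.910607, 0.911963, 0.544982, -0.347365)
  k4: at (p, q) = (1.342583, -0.372656), (dp/dtau, dq/dtau) = (0.964738, 0.877364); Gamma_ppp = 0.000000, Gamma_ppq = -0.318920, Gamma_pqq = 0.000000, Gamma_qpp = 0.000000, Gamma_qpq = 0.228647, Gamma_qqq = 0.000000; k4 = (0.964738, 0.877364, 0.539884, -0.387065)
  Y <- Y + (h/6)(k1 + 2k2 + 2k3 + k4): p = 1.3425, q = -0.3724, dp/dtau = 0.9647, dq/dtau = 0.8773


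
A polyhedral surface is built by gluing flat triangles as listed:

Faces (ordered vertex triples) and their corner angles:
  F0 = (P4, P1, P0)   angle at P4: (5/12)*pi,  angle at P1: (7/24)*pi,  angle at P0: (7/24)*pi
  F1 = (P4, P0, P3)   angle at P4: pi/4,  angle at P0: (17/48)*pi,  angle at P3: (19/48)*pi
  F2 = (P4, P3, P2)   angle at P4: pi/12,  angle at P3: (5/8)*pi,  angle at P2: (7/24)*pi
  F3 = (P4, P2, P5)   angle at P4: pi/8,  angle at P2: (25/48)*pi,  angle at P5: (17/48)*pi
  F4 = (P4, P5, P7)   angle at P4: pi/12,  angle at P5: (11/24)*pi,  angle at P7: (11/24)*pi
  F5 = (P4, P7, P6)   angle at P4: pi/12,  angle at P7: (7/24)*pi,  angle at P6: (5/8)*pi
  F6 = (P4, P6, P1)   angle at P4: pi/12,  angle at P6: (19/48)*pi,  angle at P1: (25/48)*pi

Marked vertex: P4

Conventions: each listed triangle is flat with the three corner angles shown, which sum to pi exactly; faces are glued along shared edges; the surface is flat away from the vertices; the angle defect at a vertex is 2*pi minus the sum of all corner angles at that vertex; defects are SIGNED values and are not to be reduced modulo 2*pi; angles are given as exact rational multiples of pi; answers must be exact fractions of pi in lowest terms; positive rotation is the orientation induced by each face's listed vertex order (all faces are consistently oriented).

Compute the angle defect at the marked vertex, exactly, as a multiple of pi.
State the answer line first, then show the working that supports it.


Answer: defect(P4) = (7/8)*pi

Sum of corner angles at P4: (9/8)*pi
defect = 2*pi - (9/8)*pi


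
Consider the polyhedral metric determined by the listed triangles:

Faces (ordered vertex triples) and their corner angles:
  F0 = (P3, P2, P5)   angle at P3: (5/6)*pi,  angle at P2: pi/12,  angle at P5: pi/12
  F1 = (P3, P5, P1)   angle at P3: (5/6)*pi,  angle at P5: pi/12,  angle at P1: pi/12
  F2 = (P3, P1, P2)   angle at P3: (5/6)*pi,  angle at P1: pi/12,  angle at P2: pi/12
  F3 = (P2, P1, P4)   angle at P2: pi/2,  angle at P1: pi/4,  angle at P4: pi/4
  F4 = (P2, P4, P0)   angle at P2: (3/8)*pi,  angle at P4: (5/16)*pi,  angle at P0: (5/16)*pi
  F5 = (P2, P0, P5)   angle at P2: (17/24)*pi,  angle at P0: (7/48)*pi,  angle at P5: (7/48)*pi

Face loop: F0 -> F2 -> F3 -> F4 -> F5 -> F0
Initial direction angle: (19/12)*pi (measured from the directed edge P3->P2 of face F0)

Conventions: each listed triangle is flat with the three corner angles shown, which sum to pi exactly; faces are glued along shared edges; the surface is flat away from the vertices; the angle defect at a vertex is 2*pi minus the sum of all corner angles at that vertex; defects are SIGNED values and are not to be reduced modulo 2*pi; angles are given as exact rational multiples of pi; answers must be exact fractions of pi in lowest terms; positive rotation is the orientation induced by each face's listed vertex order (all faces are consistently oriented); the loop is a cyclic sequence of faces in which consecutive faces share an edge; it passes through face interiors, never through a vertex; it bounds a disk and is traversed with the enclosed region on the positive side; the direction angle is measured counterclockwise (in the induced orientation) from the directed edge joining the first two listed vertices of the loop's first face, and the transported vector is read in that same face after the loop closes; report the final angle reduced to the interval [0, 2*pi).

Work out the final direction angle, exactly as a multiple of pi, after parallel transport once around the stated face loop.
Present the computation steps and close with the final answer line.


enclosed vertex P2: corner angles sum to (7/4)*pi, defect = 2*pi - (7/4)*pi = pi/4
summing the enclosed defects onto the initial angle, mod 2*pi in the induced orientation:
final angle = (19/12)*pi + pi/4 = (11/6)*pi (mod 2*pi)

Answer: final direction angle = (11/6)*pi


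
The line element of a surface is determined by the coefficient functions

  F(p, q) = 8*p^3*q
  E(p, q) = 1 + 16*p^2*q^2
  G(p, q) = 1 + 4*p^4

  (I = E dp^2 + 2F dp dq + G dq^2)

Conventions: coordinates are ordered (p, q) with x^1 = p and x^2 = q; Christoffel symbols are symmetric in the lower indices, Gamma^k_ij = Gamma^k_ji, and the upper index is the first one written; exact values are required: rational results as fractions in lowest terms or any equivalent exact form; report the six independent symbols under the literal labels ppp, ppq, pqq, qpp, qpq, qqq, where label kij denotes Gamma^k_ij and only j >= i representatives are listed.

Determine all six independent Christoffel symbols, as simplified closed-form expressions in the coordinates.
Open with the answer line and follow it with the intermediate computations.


Answer: Gamma_ppp = 16*p*q^2/(4*p^4 + 16*p^2*q^2 + 1), Gamma_ppq = 16*p^2*q/(4*p^4 + 16*p^2*q^2 + 1), Gamma_pqq = 0, Gamma_qpp = 8*p^2*q/(4*p^4 + 16*p^2*q^2 + 1), Gamma_qpq = 8*p^3/(4*p^4 + 16*p^2*q^2 + 1), Gamma_qqq = 0

E = 1 + 16*p^2*q^2; F = 8*p^3*q; G = 1 + 4*p^4
Gamma^k_ij = (1/2) g^{kl} (d_i g_jl + d_j g_il - d_l g_ij), with g^inv = (1/(EG-F^2)) [[G, -F], [-F, E]]
first partials: E_p = 32*p*q^2, E_q = 32*p^2*q, F_p = 24*p^2*q, F_q = 8*p^3, G_p = 16*p^3, G_q = 0
D = EG - F^2 = 1 + 16*p^2*q^2 + 4*p^4
expanded: Gamma^p_pp = (G E_p - 2F F_p + F E_q)/(2D), Gamma^p_pq = (G E_q - F G_p)/(2D), Gamma^p_qq = (2G F_q - G G_p - F G_q)/(2D), Gamma^q_pp = (2E F_p - E E_q - F E_p)/(2D), Gamma^q_pq = (E G_p - F E_q)/(2D), Gamma^q_qq = (E G_q - 2F F_q + F G_p)/(2D); substitute and cancel common factors


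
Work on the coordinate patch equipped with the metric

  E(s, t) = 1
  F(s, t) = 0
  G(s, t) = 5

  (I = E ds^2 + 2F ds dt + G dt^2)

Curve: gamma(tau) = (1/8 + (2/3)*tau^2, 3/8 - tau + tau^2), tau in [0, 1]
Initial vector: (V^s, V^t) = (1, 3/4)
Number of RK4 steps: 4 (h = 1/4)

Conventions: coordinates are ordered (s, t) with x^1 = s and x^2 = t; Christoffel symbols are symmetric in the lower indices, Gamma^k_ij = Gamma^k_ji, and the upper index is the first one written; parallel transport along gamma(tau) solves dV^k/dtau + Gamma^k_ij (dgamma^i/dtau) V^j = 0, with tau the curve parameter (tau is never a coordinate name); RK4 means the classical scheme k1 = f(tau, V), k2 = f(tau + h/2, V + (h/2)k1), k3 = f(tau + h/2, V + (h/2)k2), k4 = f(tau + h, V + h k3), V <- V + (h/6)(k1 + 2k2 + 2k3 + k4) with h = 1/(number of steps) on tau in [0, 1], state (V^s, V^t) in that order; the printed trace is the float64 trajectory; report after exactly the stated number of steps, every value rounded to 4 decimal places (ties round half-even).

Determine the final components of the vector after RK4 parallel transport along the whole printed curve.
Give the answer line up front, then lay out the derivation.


Answer: V^s = 1.0000, V^t = 0.7500

gamma'(tau) = ((4/3)*tau, -1 + 2*tau); f(tau, V)^k = -Gamma^k_ij(gamma(tau)) gamma'^i(tau) V^j; h = 1/4; intermediate values shown to 6 dp
curve data and Christoffel symbols at the stage parameters:
  tau = 0.000000: gamma = (0.125000, 0.375000), gamma' = (0.000000, -1.000000); Gamma_sss = 0.000000, Gamma_sst = 0.000000, Gamma_stt = 0.000000, Gamma_tss = 0.000000, Gamma_tst = 0.000000, Gamma_ttt = 0.000000
  tau = 0.125000: gamma = (0.135417, 0.265625), gamma' = (0.166667, -0.750000); Gamma_sss = 0.000000, Gamma_sst = 0.000000, Gamma_stt = 0.000000, Gamma_tss = 0.000000, Gamma_tst = 0.000000, Gamma_ttt = 0.000000
  tau = 0.250000: gamma = (0.166667, 0.187500), gamma' = (0.333333, -0.500000); Gamma_sss = 0.000000, Gamma_sst = 0.000000, Gamma_stt = 0.000000, Gamma_tss = 0.000000, Gamma_tst = 0.000000, Gamma_ttt = 0.000000
  tau = 0.375000: gamma = (0.218750, 0.140625), gamma' = (0.500000, -0.250000); Gamma_sss = 0.000000, Gamma_sst = 0.000000, Gamma_stt = 0.000000, Gamma_tss = 0.000000, Gamma_tst = 0.000000, Gamma_ttt = 0.000000
  tau = 0.500000: gamma = (0.291667, 0.125000), gamma' = (0.666667, 0.000000); Gamma_sss = 0.000000, Gamma_sst = 0.000000, Gamma_stt = 0.000000, Gamma_tss = 0.000000, Gamma_tst = 0.000000, Gamma_ttt = 0.000000
  tau = 0.625000: gamma = (0.385417, 0.140625), gamma' = (0.833333, 0.250000); Gamma_sss = 0.000000, Gamma_sst = 0.000000, Gamma_stt = 0.000000, Gamma_tss = 0.000000, Gamma_tst = 0.000000, Gamma_ttt = 0.000000
  tau = 0.750000: gamma = (0.500000, 0.187500), gamma' = (1.000000, 0.500000); Gamma_sss = 0.000000, Gamma_sst = 0.000000, Gamma_stt = 0.000000, Gamma_tss = 0.000000, Gamma_tst = 0.000000, Gamma_ttt = 0.000000
  tau = 0.875000: gamma = (0.635417, 0.265625), gamma' = (1.166667, 0.750000); Gamma_sss = 0.000000, Gamma_sst = 0.000000, Gamma_stt = 0.000000, Gamma_tss = 0.000000, Gamma_tst = 0.000000, Gamma_ttt = 0.000000
  tau = 1.000000: gamma = (0.791667, 0.375000), gamma' = (1.333333, 1.000000); Gamma_sss = 0.000000, Gamma_sst = 0.000000, Gamma_stt = 0.000000, Gamma_tss = 0.000000, Gamma_tst = 0.000000, Gamma_ttt = 0.000000
step 0: V^s = 1.0000, V^t = 0.7500
step 1: k1 = (0.000000, 0.000000), k2 = (0.000000, 0.000000), k3 = (0.000000, 0.000000), k4 = (0.000000, 0.000000); V <- V + (h/6)(k1 + 2k2 + 2k3 + k4): V^s = 1.0000, V^t = 0.7500
step 2: k1 = (0.000000, 0.000000), k2 = (0.000000, 0.000000), k3 = (0.000000, 0.000000), k4 = (0.000000, 0.000000); V <- V + (h/6)(k1 + 2k2 + 2k3 + k4): V^s = 1.0000, V^t = 0.7500
step 3: k1 = (0.000000, 0.000000), k2 = (0.000000, 0.000000), k3 = (0.000000, 0.000000), k4 = (0.000000, 0.000000); V <- V + (h/6)(k1 + 2k2 + 2k3 + k4): V^s = 1.0000, V^t = 0.7500
step 4: k1 = (0.000000, 0.000000), k2 = (0.000000, 0.000000), k3 = (0.000000, 0.000000), k4 = (0.000000, 0.000000); V <- V + (h/6)(k1 + 2k2 + 2k3 + k4): V^s = 1.0000, V^t = 0.7500


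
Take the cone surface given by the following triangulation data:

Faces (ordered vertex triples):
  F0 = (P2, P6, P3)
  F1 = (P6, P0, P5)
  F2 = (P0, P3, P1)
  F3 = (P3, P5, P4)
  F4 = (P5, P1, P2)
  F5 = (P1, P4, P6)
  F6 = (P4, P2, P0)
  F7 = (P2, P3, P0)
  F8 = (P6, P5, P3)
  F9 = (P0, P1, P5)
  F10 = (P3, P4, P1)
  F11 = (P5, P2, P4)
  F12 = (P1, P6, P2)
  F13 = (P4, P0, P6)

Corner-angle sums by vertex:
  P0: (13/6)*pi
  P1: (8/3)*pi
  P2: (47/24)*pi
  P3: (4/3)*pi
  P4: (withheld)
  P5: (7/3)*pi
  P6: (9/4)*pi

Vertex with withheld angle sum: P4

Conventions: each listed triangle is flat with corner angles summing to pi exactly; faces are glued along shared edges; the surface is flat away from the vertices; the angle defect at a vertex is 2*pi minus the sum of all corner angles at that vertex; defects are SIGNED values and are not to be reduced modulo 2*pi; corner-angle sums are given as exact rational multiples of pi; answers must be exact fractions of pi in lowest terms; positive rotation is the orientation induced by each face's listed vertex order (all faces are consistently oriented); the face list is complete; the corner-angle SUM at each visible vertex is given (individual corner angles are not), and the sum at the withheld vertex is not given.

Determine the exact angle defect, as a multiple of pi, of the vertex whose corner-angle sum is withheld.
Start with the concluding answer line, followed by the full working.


Answer: defect(P4) = (17/24)*pi

V = 7, E = 21, F = 14; chi = V - E + F = 0
Gauss-Bonnet: total defect = 2*pi*chi = 0; visible defects sum to (-17/24)*pi
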